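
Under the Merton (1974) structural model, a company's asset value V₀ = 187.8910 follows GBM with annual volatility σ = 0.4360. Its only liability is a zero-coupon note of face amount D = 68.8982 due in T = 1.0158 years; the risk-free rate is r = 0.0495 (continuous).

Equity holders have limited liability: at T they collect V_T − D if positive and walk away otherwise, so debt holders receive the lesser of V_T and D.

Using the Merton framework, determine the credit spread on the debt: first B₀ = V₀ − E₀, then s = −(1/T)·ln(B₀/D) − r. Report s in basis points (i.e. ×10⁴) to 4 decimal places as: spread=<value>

Equity is a call on the firm's assets struck at D = 68.8982:
d₁ = [ln(V₀/D) + (r + σ²/2)T] / (σ√T)
   = [ln(187.8910/68.8982) + (0.0495 + 0.5·0.4360²)·1.0158] / (0.4360·√1.0158)
   = [1.003232 + 0.146832] / 0.439431 = 2.617166
d₂ = d₁ − σ√T = 2.617166 − 0.439431 = 2.177736
N(d₁) = 0.995567,  N(d₂) = 0.985287,  e^(−rT) = 0.950961
E₀ = V₀·N(d₁) − D·e^(−rT)·N(d₂)
   = 187.8910·0.995567 − 68.8982·0.950961·0.985287 = 122.502520
B₀ = V₀ − E₀ = 187.8910 − 122.502520 = 65.388480
spread = −(1/T)·ln(B₀/D) − r = −(1/1.0158)·ln(65.388480/68.8982) − 0.0495 = 0.00197072
in basis points: 0.00197072 × 10⁴ = 19.7072 bp

spread=19.7072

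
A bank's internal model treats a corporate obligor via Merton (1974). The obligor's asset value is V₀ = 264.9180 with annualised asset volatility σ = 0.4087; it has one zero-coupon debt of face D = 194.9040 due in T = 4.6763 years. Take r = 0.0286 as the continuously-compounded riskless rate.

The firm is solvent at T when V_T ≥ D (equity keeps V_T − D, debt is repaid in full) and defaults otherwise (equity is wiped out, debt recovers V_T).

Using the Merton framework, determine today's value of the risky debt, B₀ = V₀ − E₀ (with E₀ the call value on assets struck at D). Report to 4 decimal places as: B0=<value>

B0=135.0652

Work the structural quantities from V₀ = 264.9180 against face 194.9040:
d₁ = [ln(V₀/D) + (r + σ²/2)T] / (σ√T)
   = [ln(264.9180/194.9040) + (0.0286 + 0.5·0.4087²)·4.6763] / (0.4087·√4.6763)
   = [0.306913 + 0.524297] / 0.883804 = 0.940492
d₂ = d₁ − σ√T = 0.940492 − 0.883804 = 0.056688
N(d₁) = 0.826517,  N(d₂) = 0.522603,  e^(−rT) = 0.874816
E₀ = V₀·N(d₁) − D·e^(−rT)·N(d₂)
   = 264.9180·0.826517 − 194.9040·0.874816·0.522603 = 129.852834
B₀ = V₀ − E₀ = 264.9180 − 129.852834 = 135.065166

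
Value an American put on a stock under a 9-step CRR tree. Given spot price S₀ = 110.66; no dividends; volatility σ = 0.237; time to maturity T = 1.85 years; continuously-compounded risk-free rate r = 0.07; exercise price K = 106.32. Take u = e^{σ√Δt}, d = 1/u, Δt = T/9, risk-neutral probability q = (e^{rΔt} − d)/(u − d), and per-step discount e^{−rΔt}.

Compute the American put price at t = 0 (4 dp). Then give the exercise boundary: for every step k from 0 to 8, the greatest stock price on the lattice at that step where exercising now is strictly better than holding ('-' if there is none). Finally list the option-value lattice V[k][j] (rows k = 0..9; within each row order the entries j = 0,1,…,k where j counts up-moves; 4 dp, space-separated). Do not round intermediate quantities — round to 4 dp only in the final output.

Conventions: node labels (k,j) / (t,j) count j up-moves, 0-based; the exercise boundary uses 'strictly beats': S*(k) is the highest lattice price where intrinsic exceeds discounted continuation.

price = 7.5238
boundary = - - - 80.1666 71.9993 80.1666 89.2605 80.1666 89.2605
tree:
7.5238
11.7239 4.1544
17.7747 6.8937 1.9367
26.1534 11.1275 3.4789 0.6775
34.3207 17.3869 6.1040 1.3402 0.1322
41.6560 26.1534 10.3996 2.6154 0.2919 0.0000
48.2440 34.3207 17.0595 5.0161 0.6444 0.0000 0.0000
54.1608 41.6560 26.1534 9.4006 1.4227 0.0000 0.0000 0.0000
59.4748 48.2440 34.3207 17.0595 3.1409 0.0000 0.0000 0.0000 0.0000
64.2474 54.1608 41.6560 26.1534 6.9340 0.0000 0.0000 0.0000 0.0000 0.0000

params: Δt=0.20556 u=1.11344 d=0.89812 q=0.54047 e^(-rΔt)=0.98571
t_9 payoffs: 64.2474 54.1608 41.6560 26.1534 6.9340 0.0000 0.0000 0.0000 0.0000 0.0000
t_8: node(8,0) S=46.8452 payoff=59.4748 vs cont=57.9559 → 59.4748 [stop]  node(8,1) S=58.0760 payoff=48.2440 vs cont=46.7251 → 48.2440 [stop]  node(8,2) S=71.9993 payoff=34.3207 vs cont=32.8019 → 34.3207 [stop]  node(8,3) S=89.2605 payoff=17.0595 vs cont=15.5406 → 17.0595 [stop]  node(8,4) S=110.6600 payoff=0.0000 vs cont=3.1409 → 3.1409 [wait]  node(8,5) S=137.1898 payoff=0.0000 vs cont=0.0000 → 0.0000 [wait]  node(8,6) S=170.0800 payoff=0.0000 vs cont=0.0000 → 0.0000 [wait]  node(8,7) S=210.8553 payoff=0.0000 vs cont=0.0000 → 0.0000 [wait]  node(8,8) S=261.4062 payoff=0.0000 vs cont=0.0000 → 0.0000 [wait]  ⇒ S*(8)=89.2605
t_7: node(7,0) S=52.1592 payoff=54.1608 vs cont=52.6419 → 54.1608 [stop]  node(7,1) S=64.6640 payoff=41.6560 vs cont=40.1371 → 41.6560 [stop]  node(7,2) S=80.1666 payoff=26.1534 vs cont=24.6345 → 26.1534 [stop]  node(7,3) S=99.3860 payoff=6.9340 vs cont=9.4006 → 9.4006 [wait]  node(7,4) S=123.2129 payoff=0.0000 vs cont=1.4227 → 1.4227 [wait]  node(7,5) S=152.7522 payoff=0.0000 vs cont=0.0000 → 0.0000 [wait]  node(7,6) S=189.3734 payoff=0.0000 vs cont=0.0000 → 0.0000 [wait]  node(7,7) S=234.7741 payoff=0.0000 vs cont=0.0000 → 0.0000 [wait]  ⇒ S*(7)=80.1666
t_6: node(6,0) S=58.0760 payoff=48.2440 vs cont=46.7251 → 48.2440 [stop]  node(6,1) S=71.9993 payoff=34.3207 vs cont=32.8019 → 34.3207 [stop]  node(6,2) S=89.2605 payoff=17.0595 vs cont=16.8547 → 17.0595 [stop]  node(6,3) S=110.6600 payoff=0.0000 vs cont=5.0161 → 5.0161 [wait]  node(6,4) S=137.1898 payoff=0.0000 vs cont=0.6444 → 0.6444 [wait]  node(6,5) S=170.0800 payoff=0.0000 vs cont=0.0000 → 0.0000 [wait]  node(6,6) S=210.8553 payoff=0.0000 vs cont=0.0000 → 0.0000 [wait]  ⇒ S*(6)=89.2605
t_5: node(5,0) S=64.6640 payoff=41.6560 vs cont=40.1371 → 41.6560 [stop]  node(5,1) S=80.1666 payoff=26.1534 vs cont=24.6345 → 26.1534 [stop]  node(5,2) S=99.3860 payoff=6.9340 vs cont=10.3996 → 10.3996 [wait]  node(5,3) S=123.2129 payoff=0.0000 vs cont=2.6154 → 2.6154 [wait]  node(5,4) S=152.7522 payoff=0.0000 vs cont=0.2919 → 0.2919 [wait]  node(5,5) S=189.3734 payoff=0.0000 vs cont=0.0000 → 0.0000 [wait]  ⇒ S*(5)=80.1666
t_4: node(4,0) S=71.9993 payoff=34.3207 vs cont=32.8019 → 34.3207 [stop]  node(4,1) S=89.2605 payoff=17.0595 vs cont=17.3869 → 17.3869 [wait]  node(4,2) S=110.6600 payoff=0.0000 vs cont=6.1040 → 6.1040 [wait]  node(4,3) S=137.1898 payoff=0.0000 vs cont=1.3402 → 1.3402 [wait]  node(4,4) S=170.0800 payoff=0.0000 vs cont=0.1322 → 0.1322 [wait]  ⇒ S*(4)=71.9993
t_3: node(3,0) S=80.1666 payoff=26.1534 vs cont=24.8089 → 26.1534 [stop]  node(3,1) S=99.3860 payoff=6.9340 vs cont=11.1275 → 11.1275 [wait]  node(3,2) S=123.2129 payoff=0.0000 vs cont=3.4789 → 3.4789 [wait]  node(3,3) S=152.7522 payoff=0.0000 vs cont=0.6775 → 0.6775 [wait]  ⇒ S*(3)=80.1666
t_2: node(2,0) S=89.2605 payoff=17.0595 vs cont=17.7747 → 17.7747 [wait]  node(2,1) S=110.6600 payoff=0.0000 vs cont=6.8937 → 6.8937 [wait]  node(2,2) S=137.1898 payoff=0.0000 vs cont=1.9367 → 1.9367 [wait]  ⇒ S*(2)=-
t_1: node(1,0) S=99.3860 payoff=6.9340 vs cont=11.7239 → 11.7239 [wait]  node(1,1) S=123.2129 payoff=0.0000 vs cont=4.1544 → 4.1544 [wait]  ⇒ S*(1)=-
t_0: node(0,0) S=110.6600 payoff=0.0000 vs cont=7.5238 → 7.5238 [wait]  ⇒ S*(0)=-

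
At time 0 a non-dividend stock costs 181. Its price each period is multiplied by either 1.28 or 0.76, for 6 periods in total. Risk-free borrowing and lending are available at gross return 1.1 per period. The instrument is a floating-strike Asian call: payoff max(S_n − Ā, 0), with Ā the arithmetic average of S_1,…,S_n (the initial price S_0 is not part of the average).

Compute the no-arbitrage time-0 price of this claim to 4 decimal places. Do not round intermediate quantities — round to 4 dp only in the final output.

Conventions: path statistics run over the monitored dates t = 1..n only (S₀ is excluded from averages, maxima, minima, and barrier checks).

price = 42.7542

With p* = (R−d)/(u−d) = 0.6538, sum probability × payoff across the paths and divide by R^6.
Enumerate all 2^6 = 64 price paths (U = up ×1.28, D = down ×0.76); each path with k up-moves has probability p*^k·(1−p*)^(6−k).
DDDDDD: Ā=77.1196, payoff=0.0000, prob=0.001720
UDDDDD: Ā=129.8856, payoff=0.0000, prob=0.003250
DUDDDD: Ā=114.1989, payoff=0.0000, prob=0.003250
UUDDDD: Ā=192.3351, payoff=0.0000, prob=0.006138
DDUDDD: Ā=102.2771, payoff=0.0000, prob=0.003250
UDUDDD: Ā=172.2561, payoff=0.0000, prob=0.006138
DUUDDD: Ā=156.5695, payoff=0.0000, prob=0.006138
UUUDDD: Ā=263.6959, payoff=0.0000, prob=0.011594
DDDUDD: Ā=93.2165, payoff=0.0000, prob=0.003250
UDDUDD: Ā=156.9961, payoff=0.0000, prob=0.006138
DUDUDD: Ā=141.3095, payoff=0.0000, prob=0.006138
UUDUDD: Ā=237.9949, payoff=0.0000, prob=0.011594
DDUUDD: Ā=129.3876, payoff=0.0000, prob=0.006138
UDUUDD: Ā=217.9160, payoff=0.0000, prob=0.011594
DUUUDD: Ā=202.2293, payoff=0.0000, prob=0.011594
UUUUDD: Ā=340.5967, payoff=0.0000, prob=0.021900
DDDDUD: Ā=86.3304, payoff=0.0000, prob=0.003250
UDDDUD: Ā=145.3986, payoff=0.0000, prob=0.006138
DUDDUD: Ā=129.7119, payoff=0.0000, prob=0.006138
UUDDUD: Ā=218.4621, payoff=0.0000, prob=0.011594
DDUDUD: Ā=117.7900, payoff=0.0000, prob=0.006138
UDUDUD: Ā=198.3832, payoff=0.0000, prob=0.011594
DUUDUD: Ā=182.6965, payoff=0.0000, prob=0.011594
UUUDUD: Ā=307.6994, payoff=0.0000, prob=0.021900
DDDUUD: Ā=108.7294, payoff=0.0000, prob=0.006138
UDDUUD: Ā=183.1232, payoff=0.0000, prob=0.011594
DUDUUD: Ā=167.4365, payoff=0.0000, prob=0.011594
UUDUUD: Ā=281.9984, payoff=0.0000, prob=0.021900
DDUUUD: Ā=155.5147, payoff=11.1138, prob=0.011594
UDUUUD: Ā=261.9194, payoff=18.7180, prob=0.021900
DUUUUD: Ā=246.2328, payoff=34.4047, prob=0.021900
UUUUUD: Ā=414.7078, payoff=57.9447, prob=0.041366
DDDDDU: Ā=81.0970, payoff=0.0000, prob=0.003250
UDDDDU: Ā=136.5844, payoff=0.0000, prob=0.006138
DUDDDU: Ā=120.8977, payoff=0.0000, prob=0.006138
UUDDDU: Ā=203.6172, payoff=0.0000, prob=0.011594
DDUDDU: Ā=108.9758, payoff=0.0000, prob=0.006138
UDUDDU: Ā=183.5383, payoff=0.0000, prob=0.011594
DUUDDU: Ā=167.8516, payoff=0.0000, prob=0.011594
UUUDDU: Ā=282.6974, payoff=0.0000, prob=0.021900
DDDUDU: Ā=99.9152, payoff=0.0000, prob=0.006138
UDDUDU: Ā=168.2783, payoff=0.0000, prob=0.011594
DUDUDU: Ā=152.5916, payoff=14.0369, prob=0.011594
UUDUDU: Ā=256.9964, payoff=23.6411, prob=0.021900
DDUUDU: Ā=140.6697, payoff=25.9587, prob=0.011594
UDUUDU: Ā=236.9175, payoff=43.7200, prob=0.021900
DUUUDU: Ā=221.2308, payoff=59.4067, prob=0.021900
UUUUDU: Ā=372.5992, payoff=100.0533, prob=0.041366
DDDDUU: Ā=93.0292, payoff=5.9065, prob=0.006138
UDDDUU: Ā=156.6807, payoff=9.9478, prob=0.011594
DUDDUU: Ā=140.9940, payoff=25.6345, prob=0.011594
UUDDUU: Ā=237.4636, payoff=43.1738, prob=0.021900
DDUDUU: Ā=129.0722, payoff=37.5563, prob=0.011594
UDUDUU: Ā=217.3847, payoff=63.2528, prob=0.021900
DUUDUU: Ā=201.6980, payoff=78.9394, prob=0.021900
UUUDUU: Ā=339.7019, payoff=132.9506, prob=0.041366
DDDUUU: Ā=120.0115, payoff=46.6170, prob=0.011594
UDDUUU: Ā=202.1247, payoff=78.5128, prob=0.021900
DUDUUU: Ā=186.4380, payoff=94.1994, prob=0.021900
UUDUUU: Ā=314.0009, payoff=158.6517, prob=0.041366
DDUUUU: Ā=174.5162, payoff=106.1213, prob=0.021900
UDUUUU: Ā=293.9220, payoff=178.7306, prob=0.041366
DUUUUU: Ā=278.2353, payoff=194.4173, prob=0.041366
UUUUUU: Ā=468.6068, payoff=327.4396, prob=0.078136
Price = Σ prob·payoff / R^6 = 75.741759 / 1.771561 = 42.7542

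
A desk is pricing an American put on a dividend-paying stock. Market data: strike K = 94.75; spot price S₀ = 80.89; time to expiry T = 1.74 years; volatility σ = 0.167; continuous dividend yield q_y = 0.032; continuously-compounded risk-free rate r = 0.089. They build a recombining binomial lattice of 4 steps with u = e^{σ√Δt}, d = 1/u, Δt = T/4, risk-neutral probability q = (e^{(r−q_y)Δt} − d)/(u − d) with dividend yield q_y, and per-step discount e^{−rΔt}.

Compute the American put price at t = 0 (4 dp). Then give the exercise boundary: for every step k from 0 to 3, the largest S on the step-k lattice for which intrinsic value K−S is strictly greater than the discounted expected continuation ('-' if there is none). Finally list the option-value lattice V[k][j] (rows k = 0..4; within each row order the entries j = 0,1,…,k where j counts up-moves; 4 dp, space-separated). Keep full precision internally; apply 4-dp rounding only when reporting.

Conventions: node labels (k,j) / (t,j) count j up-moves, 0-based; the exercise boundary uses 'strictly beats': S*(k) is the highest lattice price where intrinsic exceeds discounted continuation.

params: Δt=0.43500 u=1.11644 d=0.89571 q=0.58623 e^(-rΔt)=0.96202
t_4 payoffs: 42.6839 29.8530 13.8600 0.0000 0.0000
t_3: node(3,0) S=58.1286 payoff=36.6214 vs cont=33.8268 → 36.6214 [stop]  node(3,1) S=72.4536 payoff=22.2964 vs cont=19.6998 → 22.2964 [stop]  node(3,2) S=90.3087 payoff=4.4413 vs cont=5.5171 → 5.5171 [wait]  node(3,3) S=112.5641 payoff=0.0000 vs cont=0.0000 → 0.0000 [wait]  ⇒ S*(3)=72.4536
t_2: node(2,0) S=64.8970 payoff=29.8530 vs cont=27.1519 → 29.8530 [stop]  node(2,1) S=80.8900 payoff=13.8600 vs cont=11.9868 → 13.8600 [stop]  node(2,2) S=100.8242 payoff=0.0000 vs cont=2.1962 → 2.1962 [wait]  ⇒ S*(2)=80.8900
t_1: node(1,0) S=72.4536 payoff=22.2964 vs cont=19.6998 → 22.2964 [stop]  node(1,1) S=90.3087 payoff=4.4413 vs cont=6.7557 → 6.7557 [wait]  ⇒ S*(1)=72.4536
t_0: node(0,0) S=80.8900 payoff=13.8600 vs cont=12.6853 → 13.8600 [stop]  ⇒ S*(0)=80.8900

price = 13.8600
boundary = 80.8900 72.4536 80.8900 72.4536
tree:
13.8600
22.2964 6.7557
29.8530 13.8600 2.1962
36.6214 22.2964 5.5171 0.0000
42.6839 29.8530 13.8600 0.0000 0.0000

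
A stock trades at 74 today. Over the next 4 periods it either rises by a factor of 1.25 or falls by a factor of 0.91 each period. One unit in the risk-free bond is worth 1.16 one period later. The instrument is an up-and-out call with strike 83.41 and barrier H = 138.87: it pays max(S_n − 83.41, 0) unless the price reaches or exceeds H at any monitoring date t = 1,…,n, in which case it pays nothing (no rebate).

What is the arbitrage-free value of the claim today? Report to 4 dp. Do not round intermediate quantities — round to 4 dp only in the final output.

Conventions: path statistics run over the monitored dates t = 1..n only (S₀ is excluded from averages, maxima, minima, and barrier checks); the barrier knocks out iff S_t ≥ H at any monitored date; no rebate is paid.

With p* = (R−d)/(u−d) = 0.7353, sum probability × payoff across the paths and divide by R^4.
Enumerate all 2^4 = 16 price paths (U = up ×1.25, D = down ×0.91); each path with k up-moves has probability p*^k·(1−p*)^(4−k).
DDDD: M=67.3400, payoff=0.0000, prob=0.004910
UDDD: M=92.5000, payoff=0.0000, prob=0.013638
DUDD: M=84.1750, payoff=0.0000, prob=0.013638
UUDD: M=115.6250, payoff=12.3391, prob=0.037883
DDUD: M=76.5992, payoff=0.0000, prob=0.013638
UDUD: M=105.2188, payoff=12.3391, prob=0.037883
DUUD: M=105.2188, payoff=12.3391, prob=0.037883
UUUD: M=144.5312, payoff=0.0000, prob=0.105232
DDDU: M=69.7053, payoff=0.0000, prob=0.013638
UDDU: M=95.7491, payoff=12.3391, prob=0.037883
DUDU: M=95.7491, payoff=12.3391, prob=0.037883
UUDU: M=131.5234, payoff=48.1134, prob=0.105232
DDUU: M=95.7491, payoff=12.3391, prob=0.037883
UDUU: M=131.5234, payoff=48.1134, prob=0.105232
DUUU: M=131.5234, payoff=48.1134, prob=0.105232
UUUU: M=180.6641, payoff=0.0000, prob=0.292310
Price = Σ prob·payoff / R^4 = 17.993863 / 1.810639 = 9.9379

price = 9.9379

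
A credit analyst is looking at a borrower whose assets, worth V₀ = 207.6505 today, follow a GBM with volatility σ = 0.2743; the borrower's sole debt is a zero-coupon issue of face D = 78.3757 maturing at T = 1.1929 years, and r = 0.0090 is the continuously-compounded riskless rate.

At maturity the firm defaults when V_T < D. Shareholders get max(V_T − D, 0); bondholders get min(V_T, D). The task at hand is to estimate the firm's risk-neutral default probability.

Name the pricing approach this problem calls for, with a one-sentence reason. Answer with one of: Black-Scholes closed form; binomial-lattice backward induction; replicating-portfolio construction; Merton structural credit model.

Key observation: a levered firm with one bullet debt due at 1.1929 years is the canonical structural-credit setup: equity is a call on the firm's assets struck at the face value.

framework: Merton structural credit model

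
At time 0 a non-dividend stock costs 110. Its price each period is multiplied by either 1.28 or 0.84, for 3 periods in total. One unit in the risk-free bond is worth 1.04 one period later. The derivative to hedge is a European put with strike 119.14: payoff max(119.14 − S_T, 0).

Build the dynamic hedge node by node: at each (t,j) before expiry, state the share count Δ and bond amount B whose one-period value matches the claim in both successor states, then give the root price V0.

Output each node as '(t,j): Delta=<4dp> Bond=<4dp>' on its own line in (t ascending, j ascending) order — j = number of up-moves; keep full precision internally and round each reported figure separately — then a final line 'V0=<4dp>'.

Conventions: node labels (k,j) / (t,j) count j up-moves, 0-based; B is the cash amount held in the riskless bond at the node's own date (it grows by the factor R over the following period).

Under the risk-neutral measure, an up-move has probability p* = (R−d)/(u−d) = 0.4545 and values discount at R = 1.04.
Expiry values: V(3,0)=53.9426, V(3,1)=19.7915, V(3,2)=0.0000, V(3,3)=0.0000
  t=2,j=0: stock 77.6160 → up 99.3485 (V=19.7915), down 65.1974 (V=53.9426). Price 36.9417; hedge Δ=-1.0000, bond B=114.5577.
  t=2,j=1: stock 118.2720 → up 151.3882 (V=0.0000), down 99.3485 (V=19.7915). Price 10.3802; hedge Δ=-0.3803, bond B=55.3609.
  t=2,j=2: stock 180.2240 → up 230.6867 (V=0.0000), down 151.3882 (V=0.0000). Price 0.0000; hedge Δ=0.0000, bond B=0.0000.
  t=1,j=0: stock 92.4000 → up 118.2720 (V=10.3802), down 77.6160 (V=36.9417). Price 23.9118; hedge Δ=-0.6533, bond B=84.2789.
  t=1,j=1: stock 140.8000 → up 180.2240 (V=0.0000), down 118.2720 (V=10.3802). Price 5.4441; hedge Δ=-0.1676, bond B=29.0354.
  t=0,j=0: stock 110.0000 → up 140.8000 (V=5.4441), down 92.4000 (V=23.9118). Price 14.9206; hedge Δ=-0.3816, bond B=56.8925.
Check: Δ(0,0)·S0 + B(0,0) = 14.9206 = V0.

(0,0): Delta=-0.3816 Bond=56.8925
(1,0): Delta=-0.6533 Bond=84.2789
(1,1): Delta=-0.1676 Bond=29.0354
(2,0): Delta=-1.0000 Bond=114.5577
(2,1): Delta=-0.3803 Bond=55.3609
(2,2): Delta=0.0000 Bond=0.0000
V0=14.9206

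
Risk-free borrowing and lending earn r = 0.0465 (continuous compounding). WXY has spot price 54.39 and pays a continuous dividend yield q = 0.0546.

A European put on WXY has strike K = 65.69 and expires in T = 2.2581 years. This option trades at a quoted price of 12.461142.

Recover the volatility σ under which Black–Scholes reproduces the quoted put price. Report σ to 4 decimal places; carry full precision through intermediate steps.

At σ = 0.1611 the Black–Scholes value reproduces the quote:
σ√T = 0.1611·√2.2581 = 0.242085
d₁ = (ln(S/K) + (r−q+σ²/2)T) / (σ√T) = (ln(54.39/65.69) + (0.0465−0.0546+0.1611²/2)·2.2581) / 0.242085 = (-0.188766 + 0.011012) / 0.242085 = -0.734266
d₂ = d₁ − σ√T = -0.734266 − 0.242085 = -0.976351
e^{−rT} = 0.900323
e^{−qT} = 0.884005
N(−d₁) = 0.768607,  N(−d₂) = 0.835555
V = K·e^{−rT}·N(−d₂) − S·e^{−qT}·N(−d₁) = 49.416559 − 36.955417 = 12.461142 (equal to the quote); since ∂V/∂σ > 0 for all σ, the implied volatility is unique

sigma = 0.1611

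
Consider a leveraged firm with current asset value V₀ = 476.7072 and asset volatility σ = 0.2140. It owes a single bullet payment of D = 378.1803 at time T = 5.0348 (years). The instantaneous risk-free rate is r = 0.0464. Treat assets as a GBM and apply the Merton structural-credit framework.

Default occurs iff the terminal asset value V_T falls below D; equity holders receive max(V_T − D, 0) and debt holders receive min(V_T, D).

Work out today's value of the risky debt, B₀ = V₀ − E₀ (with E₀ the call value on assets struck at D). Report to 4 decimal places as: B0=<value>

Equity is a call on the firm's assets struck at D = 378.1803:
d₁ = [ln(V₀/D) + (r + σ²/2)T] / (σ√T)
   = [ln(476.7072/378.1803) + (0.0464 + 0.5·0.2140²)·5.0348] / (0.2140·√5.0348)
   = [0.231531 + 0.348902] / 0.480181 = 1.208780
d₂ = d₁ − σ√T = 1.208780 − 0.480181 = 0.728599
N(d₁) = 0.886626,  N(d₂) = 0.766876,  e^(−rT) = 0.791667
E₀ = V₀·N(d₁) − D·e^(−rT)·N(d₂)
   = 476.7072·0.886626 − 378.1803·0.791667·0.766876 = 193.063851
B₀ = V₀ − E₀ = 476.7072 − 193.063851 = 283.643349

B0=283.6433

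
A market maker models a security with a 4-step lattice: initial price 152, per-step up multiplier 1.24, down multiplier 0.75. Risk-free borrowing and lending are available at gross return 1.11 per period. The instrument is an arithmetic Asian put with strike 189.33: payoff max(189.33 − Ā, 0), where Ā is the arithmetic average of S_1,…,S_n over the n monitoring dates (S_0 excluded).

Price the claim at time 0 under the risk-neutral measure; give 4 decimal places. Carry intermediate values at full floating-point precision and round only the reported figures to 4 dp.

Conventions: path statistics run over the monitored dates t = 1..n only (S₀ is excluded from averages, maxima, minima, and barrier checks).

price = 12.9020

Set p* = 0.7347 (from d < R < u); the path-dependent value is the discounted p*-expectation over all price paths.
Enumerate all 2^4 = 16 price paths (U = up ×1.24, D = down ×0.75); each path with k up-moves has probability p*^k·(1−p*)^(4−k).
DDDD: Ā=77.9297, payoff=111.4003, prob=0.004954
UDDD: Ā=128.8438, payoff=60.4862, prob=0.013720
DUDD: Ā=110.2237, payoff=79.1063, prob=0.013720
UUDD: Ā=182.2366, payoff=7.0934, prob=0.037993
DDUD: Ā=96.2588, payoff=93.0713, prob=0.013720
UDUD: Ā=159.1478, payoff=30.1822, prob=0.037993
DUUD: Ā=140.5278, payoff=48.8022, prob=0.037993
UUUD: Ā=232.3393, payoff=0.0000, prob=0.105212
DDDU: Ā=85.7850, payoff=103.5450, prob=0.013720
UDDU: Ā=141.8312, payoff=47.4988, prob=0.037993
DUDU: Ā=123.2112, payoff=66.1188, prob=0.037993
UUDU: Ā=203.7092, payoff=0.0000, prob=0.105212
DDUU: Ā=109.2462, payoff=80.0838, prob=0.037993
UDUU: Ā=180.6204, payoff=8.7096, prob=0.105212
DUUU: Ā=162.0004, payoff=27.3296, prob=0.105212
UUUU: Ā=267.8406, payoff=0.0000, prob=0.291357
Price = Σ prob·payoff / R^4 = 19.586156 / 1.518070 = 12.9020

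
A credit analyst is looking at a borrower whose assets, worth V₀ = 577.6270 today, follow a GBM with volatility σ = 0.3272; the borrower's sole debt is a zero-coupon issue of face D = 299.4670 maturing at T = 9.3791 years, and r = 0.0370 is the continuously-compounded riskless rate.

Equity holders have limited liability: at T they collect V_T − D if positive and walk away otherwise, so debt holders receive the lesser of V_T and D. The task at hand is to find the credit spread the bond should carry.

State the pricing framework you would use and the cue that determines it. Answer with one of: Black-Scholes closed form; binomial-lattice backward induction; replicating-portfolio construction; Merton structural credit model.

framework: Merton structural credit model

Key observation: a levered firm with one bullet debt due at 9.3791 years is the canonical structural-credit setup: equity is a call on the firm's assets struck at the face value.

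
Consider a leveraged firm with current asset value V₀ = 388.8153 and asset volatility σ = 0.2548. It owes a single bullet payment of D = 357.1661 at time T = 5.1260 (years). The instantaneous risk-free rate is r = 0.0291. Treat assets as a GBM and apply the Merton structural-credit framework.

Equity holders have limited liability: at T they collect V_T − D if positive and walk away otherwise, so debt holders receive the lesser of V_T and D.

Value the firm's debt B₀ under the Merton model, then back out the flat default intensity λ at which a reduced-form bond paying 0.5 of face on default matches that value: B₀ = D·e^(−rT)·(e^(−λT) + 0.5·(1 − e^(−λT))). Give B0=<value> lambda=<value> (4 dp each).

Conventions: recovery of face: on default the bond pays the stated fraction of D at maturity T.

Work the structural quantities from V₀ = 388.8153 against face 357.1661:
d₁ = [ln(V₀/D) + (r + σ²/2)T] / (σ√T)
   = [ln(388.8153/357.1661) + (0.0291 + 0.5·0.2548²)·5.1260] / (0.2548·√5.1260)
   = [0.084903 + 0.315564] / 0.576884 = 0.694191
d₂ = d₁ − σ√T = 0.694191 − 0.576884 = 0.117307
N(d₁) = 0.756219,  N(d₂) = 0.546691,  e^(−rT) = 0.861426
E₀ = V₀·N(d₁) − D·e^(−rT)·N(d₂)
   = 388.8153·0.756219 − 357.1661·0.861426·0.546691 = 125.827759
B₀ = V₀ − E₀ = 388.8153 − 125.827759 = 262.987541
e^(−λT) = (B₀·e^(rT)/D − 0.5)/(1 − 0.5) = (262.9875·1.160866/357.1661 − 0.5)/0.5 = 0.70953148
λ = −ln(0.70953148)/5.1260 = 0.066943

B0=262.9875 lambda=0.0669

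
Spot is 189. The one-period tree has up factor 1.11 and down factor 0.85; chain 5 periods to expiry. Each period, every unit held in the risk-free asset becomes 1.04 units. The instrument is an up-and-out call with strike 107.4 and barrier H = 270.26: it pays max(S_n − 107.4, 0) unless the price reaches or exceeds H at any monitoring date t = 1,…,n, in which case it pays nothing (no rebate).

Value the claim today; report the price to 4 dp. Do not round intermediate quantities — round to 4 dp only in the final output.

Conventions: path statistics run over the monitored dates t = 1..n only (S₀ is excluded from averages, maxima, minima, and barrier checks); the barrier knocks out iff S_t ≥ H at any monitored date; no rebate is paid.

price = 55.9842

Risk-neutral up-probability p* = (R−d)/(u−d) = (1.04−0.85)/(1.11−0.85) = 0.7308; the claim prices as the p*-weighted sum of path payoffs discounted by R^5.
Enumerate all 2^5 = 32 price paths (U = up ×1.11, D = down ×0.85); each path with k up-moves has probability p*^k·(1−p*)^(5−k).
DDDDD: M=160.6500, payoff=0.0000, prob=0.001415
UDDDD: M=209.7900, payoff=2.1117, prob=0.003840
DUDDD: M=178.3215, payoff=2.1117, prob=0.003840
UUDDD: M=232.8669, payoff=35.6094, prob=0.010422
DDUDD: M=160.6500, payoff=2.1117, prob=0.003840
UDUDD: M=209.7900, payoff=35.6094, prob=0.010422
DUUDD: M=197.9369, payoff=35.6094, prob=0.010422
UUUDD: M=258.4823, payoff=79.3534, prob=0.028287
DDDUD: M=160.6500, payoff=2.1117, prob=0.003840
UDDUD: M=209.7900, payoff=35.6094, prob=0.010422
DUDUD: M=178.3215, payoff=35.6094, prob=0.010422
UUDUD: M=232.8669, payoff=79.3534, prob=0.028287
DDUUD: M=168.2463, payoff=35.6094, prob=0.010422
UDUUD: M=219.7099, payoff=79.3534, prob=0.028287
DUUUD: M=219.7099, payoff=79.3534, prob=0.028287
UUUUD: M=286.9153, payoff=0.0000, prob=0.076780
DDDDU: M=160.6500, payoff=2.1117, prob=0.003840
UDDDU: M=209.7900, payoff=35.6094, prob=0.010422
DUDDU: M=178.3215, payoff=35.6094, prob=0.010422
UUDDU: M=232.8669, payoff=79.3534, prob=0.028287
DDUDU: M=160.6500, payoff=35.6094, prob=0.010422
UDUDU: M=209.7900, payoff=79.3534, prob=0.028287
DUUDU: M=197.9369, payoff=79.3534, prob=0.028287
UUUDU: M=258.4823, payoff=136.4780, prob=0.076780
DDDUU: M=160.6500, payoff=35.6094, prob=0.010422
UDDUU: M=209.7900, payoff=79.3534, prob=0.028287
DUDUU: M=186.7534, payoff=79.3534, prob=0.028287
UUDUU: M=243.8780, payoff=136.4780, prob=0.076780
DDUUU: M=186.7534, payoff=79.3534, prob=0.028287
UDUUU: M=243.8780, payoff=136.4780, prob=0.076780
DUUUU: M=243.8780, payoff=136.4780, prob=0.076780
UUUUU: M=318.4760, payoff=0.0000, prob=0.208402
Price = Σ prob·payoff / R^5 = 68.113377 / 1.216653 = 55.9842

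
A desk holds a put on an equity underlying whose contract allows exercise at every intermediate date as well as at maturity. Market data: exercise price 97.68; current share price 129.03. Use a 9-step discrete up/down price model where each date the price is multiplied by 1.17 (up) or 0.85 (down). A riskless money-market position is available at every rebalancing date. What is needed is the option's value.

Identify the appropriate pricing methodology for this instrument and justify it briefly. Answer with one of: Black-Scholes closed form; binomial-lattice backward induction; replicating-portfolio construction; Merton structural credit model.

framework: binomial-lattice backward induction

Key observation: an American put (K = 97.68, S₀ = 129.03) on a 9-date tree has no closed form — the optimal stopping decision is embedded and must be resolved recursively from expiry.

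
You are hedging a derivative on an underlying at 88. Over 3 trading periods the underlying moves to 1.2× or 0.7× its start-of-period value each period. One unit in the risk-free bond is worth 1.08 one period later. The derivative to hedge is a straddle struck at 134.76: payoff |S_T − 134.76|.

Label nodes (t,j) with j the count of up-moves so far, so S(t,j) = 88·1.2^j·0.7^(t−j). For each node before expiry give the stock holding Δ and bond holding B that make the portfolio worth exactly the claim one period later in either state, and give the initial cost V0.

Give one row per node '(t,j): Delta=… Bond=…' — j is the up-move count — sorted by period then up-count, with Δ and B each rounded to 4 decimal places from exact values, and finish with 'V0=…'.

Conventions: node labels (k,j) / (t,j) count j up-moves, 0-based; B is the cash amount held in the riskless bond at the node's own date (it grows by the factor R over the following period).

(0,0): Delta=-0.6105 Bond=84.7611
(1,0): Delta=-1.0000 Bond=115.5350
(1,1): Delta=-0.5388 Bond=83.9653
(2,0): Delta=-1.0000 Bond=124.7778
(2,1): Delta=-1.0000 Bond=124.7778
(2,2): Delta=-0.4538 Bond=79.9156
V0=31.0368

Since d<R<u, set p* = (R−d)/(u−d) = 0.7600; price each node as the discounted p*-expectation of its children.
Expiry values: V(3,0)=104.5760, V(3,1)=83.0160, V(3,2)=46.0560, V(3,3)=17.3040
  t=2,j=0: stock 43.1200 → up 51.7440 (V=83.0160), down 30.1840 (V=104.5760). Price 81.6578; hedge Δ=-1.0000, bond B=124.7778.
  t=2,j=1: stock 73.9200 → up 88.7040 (V=46.0560), down 51.7440 (V=83.0160). Price 50.8578; hedge Δ=-1.0000, bond B=124.7778.
  t=2,j=2: stock 126.7200 → up 152.0640 (V=17.3040), down 88.7040 (V=46.0560). Price 22.4116; hedge Δ=-0.4538, bond B=79.9156.
  t=1,j=0: stock 61.6000 → up 73.9200 (V=50.8578), down 43.1200 (V=81.6578). Price 53.9350; hedge Δ=-1.0000, bond B=115.5350.
  t=1,j=1: stock 105.6000 → up 126.7200 (V=22.4116), down 73.9200 (V=50.8578). Price 27.0728; hedge Δ=-0.5388, bond B=83.9653.
  t=0,j=0: stock 88.0000 → up 105.6000 (V=27.0728), down 61.6000 (V=53.9350). Price 31.0368; hedge Δ=-0.6105, bond B=84.7611.
Sanity check at the root: Δ(0,0)·S0 + B(0,0) reproduces V0 = 31.0368.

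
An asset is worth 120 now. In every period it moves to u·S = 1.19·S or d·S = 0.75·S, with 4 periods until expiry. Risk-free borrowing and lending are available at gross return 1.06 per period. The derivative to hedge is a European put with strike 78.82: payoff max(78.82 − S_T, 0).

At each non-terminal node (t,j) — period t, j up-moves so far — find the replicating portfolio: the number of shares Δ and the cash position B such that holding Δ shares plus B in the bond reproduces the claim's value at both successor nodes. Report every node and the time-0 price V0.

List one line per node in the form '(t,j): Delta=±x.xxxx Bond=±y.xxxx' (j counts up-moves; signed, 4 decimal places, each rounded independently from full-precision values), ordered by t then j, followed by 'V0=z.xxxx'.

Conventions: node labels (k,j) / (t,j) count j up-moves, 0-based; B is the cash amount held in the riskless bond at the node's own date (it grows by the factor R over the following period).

(0,0): Delta=-0.0636 Bond=8.9527
(1,0): Delta=-0.2175 Bond=23.3386
(1,1): Delta=-0.0230 Bond=3.6823
(2,0): Delta=-0.6248 Bond=52.2288
(2,1): Delta=-0.1099 Bond=13.2109
(2,2): Delta=0.0000 Bond=0.0000
(3,0): Delta=-1.0000 Bond=74.3585
(3,1): Delta=-0.5256 Bond=47.3965
(3,2): Delta=0.0000 Bond=0.0000
(3,3): Delta=0.0000 Bond=0.0000
V0=1.3161

No-arbitrage ⇒ martingale measure with p* = (R−d)/(u−d) = 0.7045.
At maturity the claim pays: V(4,0)=40.8512, V(4,1)=18.5763, V(4,2)=0.0000, V(4,3)=0.0000, V(4,4)=0.0000
  t=3,j=0: stock 50.6250 → up 60.2437 (V=18.5763), down 37.9688 (V=40.8512). Price 23.7335; hedge Δ=-1.0000, bond B=74.3585.
  t=3,j=1: stock 80.3250 → up 95.5867 (V=0.0000), down 60.2437 (V=18.5763). Price 5.1778; hedge Δ=-0.5256, bond B=47.3965.
  t=3,j=2: stock 127.4490 → up 151.6643 (V=0.0000), down 95.5867 (V=0.0000). Price 0.0000; hedge Δ=0.0000, bond B=0.0000.
  t=3,j=3: stock 202.2191 → up 240.6407 (V=0.0000), down 151.6643 (V=0.0000). Price 0.0000; hedge Δ=0.0000, bond B=0.0000.
  t=2,j=0: stock 67.5000 → up 80.3250 (V=5.1778), down 50.6250 (V=23.7335). Price 10.0567; hedge Δ=-0.6248, bond B=52.2288.
  t=2,j=1: stock 107.1000 → up 127.4490 (V=0.0000), down 80.3250 (V=5.1778). Price 1.4432; hedge Δ=-0.1099, bond B=13.2109.
  t=2,j=2: stock 169.9320 → up 202.2191 (V=0.0000), down 127.4490 (V=0.0000). Price 0.0000; hedge Δ=0.0000, bond B=0.0000.
  t=1,j=0: stock 90.0000 → up 107.1000 (V=1.4432), down 67.5000 (V=10.0567). Price 3.7624; hedge Δ=-0.2175, bond B=23.3386.
  t=1,j=1: stock 142.8000 → up 169.9320 (V=0.0000), down 107.1000 (V=1.4432). Price 0.4023; hedge Δ=-0.0230, bond B=3.6823.
  t=0,j=0: stock 120.0000 → up 142.8000 (V=0.4023), down 90.0000 (V=3.7624). Price 1.3161; hedge Δ=-0.0636, bond B=8.9527.
As a check, the time-0 holding Δ(0,0)·S0 + B(0,0) comes to 1.3161 — exactly V0.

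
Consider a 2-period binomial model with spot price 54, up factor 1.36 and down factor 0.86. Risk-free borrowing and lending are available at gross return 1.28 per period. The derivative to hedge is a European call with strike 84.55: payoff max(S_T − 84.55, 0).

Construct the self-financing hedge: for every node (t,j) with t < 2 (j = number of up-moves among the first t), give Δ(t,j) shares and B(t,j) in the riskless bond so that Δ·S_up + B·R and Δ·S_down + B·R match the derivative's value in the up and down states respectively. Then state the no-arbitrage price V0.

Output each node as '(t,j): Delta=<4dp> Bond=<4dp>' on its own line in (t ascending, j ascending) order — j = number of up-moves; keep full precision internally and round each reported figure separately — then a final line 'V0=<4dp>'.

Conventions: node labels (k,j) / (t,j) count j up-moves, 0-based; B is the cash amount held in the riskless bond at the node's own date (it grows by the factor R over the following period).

Arbitrage-free pricing uses the up-move probability p* = (R−d)/(u−d) = 0.8400, discounting each step at R = 1.28.
At maturity the claim pays: V(2,0)=0.0000, V(2,1)=0.0000, V(2,2)=15.3284
Node (1,0) S=46.4400: V=(p*·0.0000+(1−p*)·0.0000)/1.28=0.0000; Δ=(0.0000−0.0000)/(63.1584−39.9384)=0.0000; B=V−Δ·S=0.0000
Node (1,1) S=73.4400: V=(p*·15.3284+(1−p*)·0.0000)/1.28=10.0593; Δ=(15.3284−0.0000)/(99.8784−63.1584)=0.4174; B=V−Δ·S=-20.5975
Node (0,0) S=54.0000: V=(p*·10.0593+(1−p*)·0.0000)/1.28=6.6014; Δ=(10.0593−0.0000)/(73.4400−46.4400)=0.3726; B=V−Δ·S=-13.5171
Check: Δ(0,0)·S0 + B(0,0) = 6.6014 = V0.

(0,0): Delta=0.3726 Bond=-13.5171
(1,0): Delta=0.0000 Bond=0.0000
(1,1): Delta=0.4174 Bond=-20.5975
V0=6.6014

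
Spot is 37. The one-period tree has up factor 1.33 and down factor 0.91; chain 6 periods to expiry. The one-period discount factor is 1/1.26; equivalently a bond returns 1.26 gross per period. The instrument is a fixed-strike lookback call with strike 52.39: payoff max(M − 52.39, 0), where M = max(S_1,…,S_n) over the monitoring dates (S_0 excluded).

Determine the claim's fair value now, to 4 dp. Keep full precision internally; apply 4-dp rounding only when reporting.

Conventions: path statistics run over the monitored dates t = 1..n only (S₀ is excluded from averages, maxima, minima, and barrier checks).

price = 24.4239

Set p* = 0.8333 (from d < R < u); the path-dependent value is the discounted p*-expectation over all price paths.
Enumerate all 2^6 = 64 price paths (U = up ×1.33, D = down ×0.91); each path with k up-moves has probability p*^k·(1−p*)^(6−k).
DDDDDD: M=33.6700, payoff=0.0000, prob=0.000021
UDDDDD: M=49.2100, payoff=0.0000, prob=0.000107
DUDDDD: M=44.7811, payoff=0.0000, prob=0.000107
UUDDDD: M=65.4493, payoff=13.0593, prob=0.000536
DDUDDD: M=40.7508, payoff=0.0000, prob=0.000107
UDUDDD: M=59.5589, payoff=7.1689, prob=0.000536
DUUDDD: M=59.5589, payoff=7.1689, prob=0.000536
UUUDDD: M=87.0476, payoff=34.6576, prob=0.002679
DDDUDD: M=37.0832, payoff=0.0000, prob=0.000107
UDDUDD: M=54.1986, payoff=1.8086, prob=0.000536
DUDUDD: M=54.1986, payoff=1.8086, prob=0.000536
UUDUDD: M=79.2133, payoff=26.8233, prob=0.002679
DDUUDD: M=54.1986, payoff=1.8086, prob=0.000536
UDUUDD: M=79.2133, payoff=26.8233, prob=0.002679
DUUUDD: M=79.2133, payoff=26.8233, prob=0.002679
UUUUDD: M=115.7733, payoff=63.3833, prob=0.013396
DDDDUD: M=33.7457, payoff=0.0000, prob=0.000107
UDDDUD: M=49.3207, payoff=0.0000, prob=0.000536
DUDDUD: M=49.3207, payoff=0.0000, prob=0.000536
UUDDUD: M=72.0841, payoff=19.6941, prob=0.002679
DDUDUD: M=49.3207, payoff=0.0000, prob=0.000536
UDUDUD: M=72.0841, payoff=19.6941, prob=0.002679
DUUDUD: M=72.0841, payoff=19.6941, prob=0.002679
UUUDUD: M=105.3537, payoff=52.9637, prob=0.013396
DDDUUD: M=49.3207, payoff=0.0000, prob=0.000536
UDDUUD: M=72.0841, payoff=19.6941, prob=0.002679
DUDUUD: M=72.0841, payoff=19.6941, prob=0.002679
UUDUUD: M=105.3537, payoff=52.9637, prob=0.013396
DDUUUD: M=72.0841, payoff=19.6941, prob=0.002679
UDUUUD: M=105.3537, payoff=52.9637, prob=0.013396
DUUUUD: M=105.3537, payoff=52.9637, prob=0.013396
UUUUUD: M=153.9784, payoff=101.5884, prob=0.066980
DDDDDU: M=33.6700, payoff=0.0000, prob=0.000107
UDDDDU: M=49.2100, payoff=0.0000, prob=0.000536
DUDDDU: M=44.8818, payoff=0.0000, prob=0.000536
UUDDDU: M=65.5965, payoff=13.2065, prob=0.002679
DDUDDU: M=44.8818, payoff=0.0000, prob=0.000536
UDUDDU: M=65.5965, payoff=13.2065, prob=0.002679
DUUDDU: M=65.5965, payoff=13.2065, prob=0.002679
UUUDDU: M=95.8718, payoff=43.4818, prob=0.013396
DDDUDU: M=44.8818, payoff=0.0000, prob=0.000536
UDDUDU: M=65.5965, payoff=13.2065, prob=0.002679
DUDUDU: M=65.5965, payoff=13.2065, prob=0.002679
UUDUDU: M=95.8718, payoff=43.4818, prob=0.013396
DDUUDU: M=65.5965, payoff=13.2065, prob=0.002679
UDUUDU: M=95.8718, payoff=43.4818, prob=0.013396
DUUUDU: M=95.8718, payoff=43.4818, prob=0.013396
UUUUDU: M=140.1204, payoff=87.7304, prob=0.066980
DDDDUU: M=44.8818, payoff=0.0000, prob=0.000536
UDDDUU: M=65.5965, payoff=13.2065, prob=0.002679
DUDDUU: M=65.5965, payoff=13.2065, prob=0.002679
UUDDUU: M=95.8718, payoff=43.4818, prob=0.013396
DDUDUU: M=65.5965, payoff=13.2065, prob=0.002679
UDUDUU: M=95.8718, payoff=43.4818, prob=0.013396
DUUDUU: M=95.8718, payoff=43.4818, prob=0.013396
UUUDUU: M=140.1204, payoff=87.7304, prob=0.066980
DDDUUU: M=65.5965, payoff=13.2065, prob=0.002679
UDDUUU: M=95.8718, payoff=43.4818, prob=0.013396
DUDUUU: M=95.8718, payoff=43.4818, prob=0.013396
UUDUUU: M=140.1204, payoff=87.7304, prob=0.066980
DDUUUU: M=95.8718, payoff=43.4818, prob=0.013396
UDUUUU: M=140.1204, payoff=87.7304, prob=0.066980
DUUUUU: M=140.1204, payoff=87.7304, prob=0.066980
UUUUUU: M=204.7913, payoff=152.4013, prob=0.334898
Price = Σ prob·payoff / R^6 = 97.732283 / 4.001504 = 24.4239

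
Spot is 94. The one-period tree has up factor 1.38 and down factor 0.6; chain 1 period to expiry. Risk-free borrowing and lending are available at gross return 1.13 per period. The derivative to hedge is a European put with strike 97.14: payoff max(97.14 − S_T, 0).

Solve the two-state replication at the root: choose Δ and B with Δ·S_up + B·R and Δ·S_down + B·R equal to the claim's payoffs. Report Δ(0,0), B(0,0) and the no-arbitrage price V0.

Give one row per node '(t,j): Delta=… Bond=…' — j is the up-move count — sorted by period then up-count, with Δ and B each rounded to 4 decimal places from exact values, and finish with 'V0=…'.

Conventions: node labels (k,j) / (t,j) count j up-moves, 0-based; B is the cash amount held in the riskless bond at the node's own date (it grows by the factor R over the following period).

Risk-neutral probability p* = (R−d)/(u−d) = (1.13−0.6)/(1.38−0.6) = 0.6795.
Terminal payoffs: V(1,0)=40.7400, V(1,1)=0.0000
(0,0): S=94.0000. Δ = (V_up−V_dn)/(S_up−S_dn) = (0.0000−40.7400)/(129.7200−56.4000) = -0.5556. V = [p*·0.0000 + (1−p*)·40.7400]/1.13 = 11.5555. B = V − Δ·S = 63.7862.
Verification: the root portfolio costs Δ(0,0)·S0 + B(0,0) = 11.5555, matching V0.

(0,0): Delta=-0.5556 Bond=63.7862
V0=11.5555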